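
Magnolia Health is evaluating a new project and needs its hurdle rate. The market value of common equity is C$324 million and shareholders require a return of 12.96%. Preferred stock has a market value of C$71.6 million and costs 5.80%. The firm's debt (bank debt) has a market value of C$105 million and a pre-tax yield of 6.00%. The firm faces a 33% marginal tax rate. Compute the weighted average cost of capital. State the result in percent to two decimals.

10.06%

Total capital V = 324 + 71.6 + 105 = 500.6.
Equity: weight = 324/500.6 = 0.6472; cost = 12.96%.
Preferred: weight = 71.6/500.6 = 0.1430; cost = 5.8%.
Bank debt: weight = 105/500.6 = 0.2097; after-tax cost = 6% × (1 − 33%) = 4.0200%.
WACC = 0.6472 × 12.9600% + 0.1430 × 5.8000% + 0.2097 × 4.0200% = 10.0608%.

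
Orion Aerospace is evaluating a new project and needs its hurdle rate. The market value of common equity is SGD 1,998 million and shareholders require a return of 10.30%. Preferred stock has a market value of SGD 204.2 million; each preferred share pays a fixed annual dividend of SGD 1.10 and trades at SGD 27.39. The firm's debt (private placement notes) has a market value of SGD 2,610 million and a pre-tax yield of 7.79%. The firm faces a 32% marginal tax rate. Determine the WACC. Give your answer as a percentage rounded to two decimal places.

Cost of preferred: Rp = 1.1 / 27.39 = 4.0161%.
Total capital V = 1998 + 204.2 + 2610 = 4812.2.
Equity: weight = 1998/4812.2 = 0.4152; cost = 10.3%.
Preferred: weight = 204.2/4812.2 = 0.0424; cost = 4.0161%.
Private placement notes: weight = 2610/4812.2 = 0.5424; after-tax cost = 7.79% × (1 − 32%) = 5.2972%.
WACC = 0.4152 × 10.3000% + 0.0424 × 4.0161% + 0.5424 × 5.2972% = 7.3200%.

7.32%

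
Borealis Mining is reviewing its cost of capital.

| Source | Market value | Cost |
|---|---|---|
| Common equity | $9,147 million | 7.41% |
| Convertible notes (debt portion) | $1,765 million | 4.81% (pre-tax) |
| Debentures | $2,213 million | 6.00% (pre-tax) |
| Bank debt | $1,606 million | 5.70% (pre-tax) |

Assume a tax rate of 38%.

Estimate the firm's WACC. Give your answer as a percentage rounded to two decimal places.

5.90%

Total capital V = 9147 + 1765 + 2213 + 1606 = 14731.
Equity: weight = 9147/14731 = 0.6209; cost = 7.41%.
Convertible notes (debt portion): weight = 1765/14731 = 0.1198; after-tax cost = 4.81% × (1 − 38%) = 2.9822%.
Debentures: weight = 2213/14731 = 0.1502; after-tax cost = 6% × (1 − 38%) = 3.7200%.
Bank debt: weight = 1606/14731 = 0.1090; after-tax cost = 5.7% × (1 − 38%) = 3.5340%.
WACC = 0.6209 × 7.4100% + 0.1198 × 2.9822% + 0.1502 × 3.7200% + 0.1090 × 3.5340% = 5.9026%.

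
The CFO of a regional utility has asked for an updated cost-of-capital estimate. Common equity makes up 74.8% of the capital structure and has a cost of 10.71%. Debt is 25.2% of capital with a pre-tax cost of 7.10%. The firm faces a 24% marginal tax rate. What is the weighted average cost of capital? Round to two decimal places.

After-tax cost of debt = 7.1% × (1 − 24%) = 5.3960%.
WACC = 0.748 × 10.7100% + 0.252 × 5.3960% = 9.3709%.

9.37%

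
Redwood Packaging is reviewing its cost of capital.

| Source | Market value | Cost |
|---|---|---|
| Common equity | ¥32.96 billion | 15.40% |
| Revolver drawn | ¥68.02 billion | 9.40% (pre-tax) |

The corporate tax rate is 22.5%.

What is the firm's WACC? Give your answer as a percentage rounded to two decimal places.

9.93%

Total capital V = 32.96 + 68.02 = 100.98.
Equity: weight = 32.96/100.98 = 0.3264; cost = 15.4%.
Revolver drawn: weight = 68.02/100.98 = 0.6736; after-tax cost = 9.4% × (1 − 22.5%) = 7.2850%.
WACC = 0.3264 × 15.4000% + 0.6736 × 7.2850% = 9.9337%.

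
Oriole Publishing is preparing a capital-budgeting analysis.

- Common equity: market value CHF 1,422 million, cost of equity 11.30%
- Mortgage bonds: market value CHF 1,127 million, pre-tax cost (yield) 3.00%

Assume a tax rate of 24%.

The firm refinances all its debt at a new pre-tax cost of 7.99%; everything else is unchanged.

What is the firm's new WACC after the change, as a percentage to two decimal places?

After the change:
Total capital V = 1422 + 1127 = 2549.
Equity: weight = 1422/2549 = 0.5579; cost = 11.3%.
Mortgage bonds: weight = 1127/2549 = 0.4421; after-tax cost = 7.99% × (1 − 24%) = 6.0724%.
WACC = 0.5579 × 11.3000% + 0.4421 × 6.0724% = 8.9887%.

8.99%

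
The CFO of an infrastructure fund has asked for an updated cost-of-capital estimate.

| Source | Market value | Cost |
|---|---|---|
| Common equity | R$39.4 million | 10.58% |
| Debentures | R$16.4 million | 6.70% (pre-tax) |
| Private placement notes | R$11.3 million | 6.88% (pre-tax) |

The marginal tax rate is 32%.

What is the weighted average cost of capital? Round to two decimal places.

Total capital V = 39.4 + 16.4 + 11.3 = 67.1.
Equity: weight = 39.4/67.1 = 0.5872; cost = 10.58%.
Debentures: weight = 16.4/67.1 = 0.2444; after-tax cost = 6.7% × (1 − 32%) = 4.5560%.
Private placement notes: weight = 11.3/67.1 = 0.1684; after-tax cost = 6.88% × (1 − 32%) = 4.6784%.
WACC = 0.5872 × 10.5800% + 0.2444 × 4.5560% + 0.1684 × 4.6784% = 8.1138%.

8.11%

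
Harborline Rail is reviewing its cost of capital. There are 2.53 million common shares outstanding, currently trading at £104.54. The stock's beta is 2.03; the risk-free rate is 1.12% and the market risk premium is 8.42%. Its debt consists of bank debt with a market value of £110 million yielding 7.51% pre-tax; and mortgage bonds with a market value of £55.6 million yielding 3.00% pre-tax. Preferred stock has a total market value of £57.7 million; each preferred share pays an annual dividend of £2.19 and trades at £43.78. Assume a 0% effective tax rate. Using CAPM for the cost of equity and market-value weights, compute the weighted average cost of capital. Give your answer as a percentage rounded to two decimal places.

Cost of equity via CAPM: Re = 1.12% + 2.03 × 8.42% = 18.2126%.
Cost of preferred: Rp = 2.19 / 43.78 = 5.0023%.
Market value of equity E = 104.54 × 2.53m = 264.4862m.
Total capital V = 264.4862 + 57.7 + 110 + 55.6 = 487.7862.
Equity: weight = 264.4862/487.7862 = 0.5422; cost = 18.2126%.
Preferred: weight = 57.7/487.7862 = 0.1183; cost = 5.0023%.
Bank debt: weight = 110/487.7862 = 0.2255; after-tax cost = 7.51% × (1 − 0%) = 7.5100%.
Mortgage bonds: weight = 55.6/487.7862 = 0.1140; after-tax cost = 3% × (1 − 0%) = 3.0000%.
WACC = 0.5422 × 18.2126% + 0.1183 × 5.0023% + 0.2255 × 7.5100% + 0.1140 × 3.0000% = 12.5024%.

12.50%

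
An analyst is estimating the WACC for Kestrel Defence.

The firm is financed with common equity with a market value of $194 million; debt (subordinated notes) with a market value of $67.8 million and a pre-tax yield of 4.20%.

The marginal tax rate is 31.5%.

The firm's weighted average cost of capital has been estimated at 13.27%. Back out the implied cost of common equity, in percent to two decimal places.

Total capital V = 194 + 67.8 = 261.8.
Equity weight = 194/261.8 = 0.7410.
Subordinated notes weight = 67.8/261.8 = 0.2590.
Debt contribution = 0.2590 × 4.2% × (1 − 31.5%) = 0.7451%.
Required equity contribution = 13.27% − 0.7451% = 12.5249%.
Re = 12.5249% / 0.7410 = 16.9022%.

16.90%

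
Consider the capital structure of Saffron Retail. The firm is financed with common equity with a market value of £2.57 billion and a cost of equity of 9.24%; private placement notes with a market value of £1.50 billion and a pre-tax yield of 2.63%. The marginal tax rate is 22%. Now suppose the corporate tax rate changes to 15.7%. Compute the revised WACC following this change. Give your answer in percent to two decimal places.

After the change:
Total capital V = 2.57 + 1.5 = 4.07.
Equity: weight = 2.57/4.07 = 0.6314; cost = 9.24%.
Private placement notes: weight = 1.5/4.07 = 0.3686; after-tax cost = 2.63% × (1 − 15.7%) = 2.2171%.
WACC = 0.6314 × 9.2400% + 0.3686 × 2.2171% = 6.6517%.

6.65%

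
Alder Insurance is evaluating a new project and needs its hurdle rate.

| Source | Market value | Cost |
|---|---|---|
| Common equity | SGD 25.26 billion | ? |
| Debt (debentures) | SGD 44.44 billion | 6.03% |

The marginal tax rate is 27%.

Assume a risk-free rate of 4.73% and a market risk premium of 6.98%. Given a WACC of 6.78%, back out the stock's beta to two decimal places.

Total capital V = 25.26 + 44.44 = 69.7.
Equity weight = 25.26/69.7 = 0.3624.
Debentures weight = 44.44/69.7 = 0.6376.
Debt contribution = 0.6376 × 6.03% × (1 − 27%) = 2.8066%.
Required equity contribution = 6.78% − 2.8066% = 3.9734%  ⇒  Re = 10.9638%.
CAPM: 10.9638% = 4.73% + β × 6.98%  ⇒  β = 0.8931.

0.89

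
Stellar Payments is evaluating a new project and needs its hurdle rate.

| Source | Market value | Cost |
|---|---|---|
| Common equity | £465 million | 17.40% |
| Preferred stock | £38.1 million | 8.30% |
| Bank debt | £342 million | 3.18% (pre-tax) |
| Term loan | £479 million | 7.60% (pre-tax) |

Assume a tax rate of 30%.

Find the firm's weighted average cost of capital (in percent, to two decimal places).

8.85%

Total capital V = 465 + 38.1 + 342 + 479 = 1324.1.
Equity: weight = 465/1324.1 = 0.3512; cost = 17.4%.
Preferred: weight = 38.1/1324.1 = 0.0288; cost = 8.3%.
Bank debt: weight = 342/1324.1 = 0.2583; after-tax cost = 3.18% × (1 − 30%) = 2.2260%.
Term loan: weight = 479/1324.1 = 0.3618; after-tax cost = 7.6% × (1 − 30%) = 5.3200%.
WACC = 0.3512 × 17.4000% + 0.0288 × 8.3000% + 0.2583 × 2.2260% + 0.3618 × 5.3200% = 8.8489%.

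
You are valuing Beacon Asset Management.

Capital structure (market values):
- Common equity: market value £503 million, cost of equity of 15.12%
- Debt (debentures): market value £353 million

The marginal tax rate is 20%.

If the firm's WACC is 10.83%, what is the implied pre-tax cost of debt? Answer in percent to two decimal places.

5.90%

Total capital V = 503 + 353 = 856.
Equity weight = 503/856 = 0.5876.
Debentures weight = 353/856 = 0.4124.
Equity contribution = 0.5876 × 15.12% = 8.8848%.
Remaining for debt = 10.83% − 8.8848% = 1.9452%.
Rd × (1 − 20%) × 0.4124 = 1.9452%  ⇒  Rd = 5.8963%.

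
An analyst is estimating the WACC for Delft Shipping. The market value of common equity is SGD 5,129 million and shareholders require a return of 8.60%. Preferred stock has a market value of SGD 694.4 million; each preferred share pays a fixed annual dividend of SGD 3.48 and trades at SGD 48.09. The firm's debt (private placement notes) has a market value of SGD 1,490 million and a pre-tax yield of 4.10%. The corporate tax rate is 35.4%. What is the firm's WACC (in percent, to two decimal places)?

7.26%

Cost of preferred: Rp = 3.48 / 48.09 = 7.2364%.
Total capital V = 5129 + 694.4 + 1490 = 7313.4.
Equity: weight = 5129/7313.4 = 0.7013; cost = 8.6%.
Preferred: weight = 694.4/7313.4 = 0.0949; cost = 7.2364%.
Private placement notes: weight = 1490/7313.4 = 0.2037; after-tax cost = 4.1% × (1 − 35.4%) = 2.6486%.
WACC = 0.7013 × 8.6000% + 0.0949 × 7.2364% + 0.2037 × 2.6486% = 7.2580%.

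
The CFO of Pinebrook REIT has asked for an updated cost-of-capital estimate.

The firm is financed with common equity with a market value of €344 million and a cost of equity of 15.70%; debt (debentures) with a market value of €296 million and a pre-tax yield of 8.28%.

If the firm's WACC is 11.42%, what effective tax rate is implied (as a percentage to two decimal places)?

22.15%

Total capital V = 344 + 296 = 640.
Equity weight = 344/640 = 0.5375.
Debentures weight = 296/640 = 0.4625.
Equity contribution = 0.5375 × 15.7% = 8.4387%.
Debt contribution must be 11.42% − 8.4387% = 2.9813%.
0.4625 × 8.28% × (1 − T) = 2.9813%  ⇒  (1 − T) = 0.7785.
T = 22.1504%.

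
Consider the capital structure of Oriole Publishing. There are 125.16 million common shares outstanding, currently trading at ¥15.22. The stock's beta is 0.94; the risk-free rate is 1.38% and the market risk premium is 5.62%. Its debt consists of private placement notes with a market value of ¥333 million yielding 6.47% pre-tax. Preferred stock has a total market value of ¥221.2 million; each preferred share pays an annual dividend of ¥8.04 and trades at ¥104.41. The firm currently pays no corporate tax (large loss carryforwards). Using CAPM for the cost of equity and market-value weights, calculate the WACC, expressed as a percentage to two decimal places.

Cost of equity via CAPM: Re = 1.38% + 0.94 × 5.62% = 6.6628%.
Cost of preferred: Rp = 8.04 / 104.41 = 7.7004%.
Market value of equity E = 15.22 × 125.16m = 1904.9352m.
Total capital V = 1904.9352 + 221.2 + 333 = 2459.1352.
Equity: weight = 1904.9352/2459.1352 = 0.7746; cost = 6.6628%.
Preferred: weight = 221.2/2459.1352 = 0.0900; cost = 7.7004%.
Private placement notes: weight = 333/2459.1352 = 0.1354; after-tax cost = 6.47% × (1 − 0%) = 6.4700%.
WACC = 0.7746 × 6.6628% + 0.0900 × 7.7004% + 0.1354 × 6.4700% = 6.7300%.

6.73%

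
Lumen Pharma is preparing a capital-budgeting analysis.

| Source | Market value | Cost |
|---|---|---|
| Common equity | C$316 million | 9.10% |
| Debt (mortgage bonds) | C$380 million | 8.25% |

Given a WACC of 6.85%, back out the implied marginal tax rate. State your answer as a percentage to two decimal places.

Total capital V = 316 + 380 = 696.
Equity weight = 316/696 = 0.4540.
Mortgage bonds weight = 380/696 = 0.5460.
Equity contribution = 0.4540 × 9.1% = 4.1316%.
Debt contribution must be 6.85% − 4.1316% = 2.7184%.
0.5460 × 8.25% × (1 − T) = 2.7184%  ⇒  (1 − T) = 0.6035.
T = 39.6491%.

39.65%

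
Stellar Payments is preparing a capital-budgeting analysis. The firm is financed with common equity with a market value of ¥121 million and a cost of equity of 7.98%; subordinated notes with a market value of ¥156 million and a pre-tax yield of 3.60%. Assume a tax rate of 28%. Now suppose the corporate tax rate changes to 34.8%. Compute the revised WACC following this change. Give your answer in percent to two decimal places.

4.81%

After the change:
Total capital V = 121 + 156 = 277.
Equity: weight = 121/277 = 0.4368; cost = 7.98%.
Subordinated notes: weight = 156/277 = 0.5632; after-tax cost = 3.6% × (1 − 34.8%) = 2.3472%.
WACC = 0.4368 × 7.9800% + 0.5632 × 2.3472% = 4.8077%.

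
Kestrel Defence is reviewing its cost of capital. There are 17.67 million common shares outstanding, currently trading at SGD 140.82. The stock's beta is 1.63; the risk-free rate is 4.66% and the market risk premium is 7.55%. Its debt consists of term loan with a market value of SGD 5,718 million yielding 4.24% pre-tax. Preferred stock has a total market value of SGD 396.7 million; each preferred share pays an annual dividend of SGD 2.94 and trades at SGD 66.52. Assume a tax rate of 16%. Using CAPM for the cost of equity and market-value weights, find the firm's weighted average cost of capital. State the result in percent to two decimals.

7.48%

Cost of equity via CAPM: Re = 4.66% + 1.63 × 7.55% = 16.9665%.
Cost of preferred: Rp = 2.94 / 66.52 = 4.4197%.
Market value of equity E = 140.82 × 17.67m = 2488.2894m.
Total capital V = 2488.2894 + 396.7 + 5718 = 8602.9894.
Equity: weight = 2488.2894/8602.9894 = 0.2892; cost = 16.9665%.
Preferred: weight = 396.7/8602.9894 = 0.0461; cost = 4.4197%.
Term loan: weight = 5718/8602.9894 = 0.6647; after-tax cost = 4.24% × (1 − 16%) = 3.5616%.
WACC = 0.2892 × 16.9665% + 0.0461 × 4.4197% + 0.6647 × 3.5616% = 7.4783%.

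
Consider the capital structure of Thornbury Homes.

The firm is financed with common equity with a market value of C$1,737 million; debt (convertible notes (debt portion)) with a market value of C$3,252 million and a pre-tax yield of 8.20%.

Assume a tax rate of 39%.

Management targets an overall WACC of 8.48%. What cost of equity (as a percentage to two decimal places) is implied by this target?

Total capital V = 1737 + 3252 = 4989.
Equity weight = 1737/4989 = 0.3482.
Convertible notes (debt portion) weight = 3252/4989 = 0.6518.
Debt contribution = 0.6518 × 8.2% × (1 − 39%) = 3.2605%.
Required equity contribution = 8.48% − 3.2605% = 5.2195%.
Re = 5.2195% / 0.3482 = 14.9915%.

14.99%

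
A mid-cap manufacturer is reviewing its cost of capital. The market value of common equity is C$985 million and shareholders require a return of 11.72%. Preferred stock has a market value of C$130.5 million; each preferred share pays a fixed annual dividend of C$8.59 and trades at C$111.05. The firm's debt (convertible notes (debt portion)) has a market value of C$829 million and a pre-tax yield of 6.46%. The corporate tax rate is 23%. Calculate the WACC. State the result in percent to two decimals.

8.58%

Cost of preferred: Rp = 8.59 / 111.05 = 7.7353%.
Total capital V = 985 + 130.5 + 829 = 1944.5.
Equity: weight = 985/1944.5 = 0.5066; cost = 11.72%.
Preferred: weight = 130.5/1944.5 = 0.0671; cost = 7.7353%.
Convertible notes (debt portion): weight = 829/1944.5 = 0.4263; after-tax cost = 6.46% × (1 − 23%) = 4.9742%.
WACC = 0.5066 × 11.7200% + 0.0671 × 7.7353% + 0.4263 × 4.9742% = 8.5766%.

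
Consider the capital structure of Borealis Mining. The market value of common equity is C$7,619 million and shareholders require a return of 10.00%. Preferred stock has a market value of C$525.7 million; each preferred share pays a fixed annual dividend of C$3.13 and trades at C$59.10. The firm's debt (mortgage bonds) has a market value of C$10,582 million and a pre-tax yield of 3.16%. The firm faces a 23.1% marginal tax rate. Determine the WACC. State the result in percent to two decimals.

Cost of preferred: Rp = 3.13 / 59.1 = 5.2961%.
Total capital V = 7619 + 525.7 + 10582 = 18726.7.
Equity: weight = 7619/18726.7 = 0.4069; cost = 10%.
Preferred: weight = 525.7/18726.7 = 0.0281; cost = 5.2961%.
Mortgage bonds: weight = 10582/18726.7 = 0.5651; after-tax cost = 3.16% × (1 − 23.1%) = 2.4300%.
WACC = 0.4069 × 10.0000% + 0.0281 × 5.2961% + 0.5651 × 2.4300% = 5.5904%.

5.59%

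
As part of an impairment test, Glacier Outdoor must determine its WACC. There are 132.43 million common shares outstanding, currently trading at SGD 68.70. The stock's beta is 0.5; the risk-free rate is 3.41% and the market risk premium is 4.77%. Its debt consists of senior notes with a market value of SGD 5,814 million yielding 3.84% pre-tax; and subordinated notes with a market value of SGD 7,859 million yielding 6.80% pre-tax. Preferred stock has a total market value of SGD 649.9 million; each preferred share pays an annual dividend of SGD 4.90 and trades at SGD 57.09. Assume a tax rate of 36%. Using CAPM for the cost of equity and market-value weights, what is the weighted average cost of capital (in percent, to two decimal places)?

4.56%

Cost of equity via CAPM: Re = 3.41% + 0.5 × 4.77% = 5.7950%.
Cost of preferred: Rp = 4.9 / 57.09 = 8.5829%.
Market value of equity E = 68.7 × 132.43m = 9097.941m.
Total capital V = 9097.941 + 649.9 + 5814 + 7859 = 23420.841.
Equity: weight = 9097.941/23420.841 = 0.3885; cost = 5.795%.
Preferred: weight = 649.9/23420.841 = 0.0277; cost = 8.5829%.
Senior notes: weight = 5814/23420.841 = 0.2482; after-tax cost = 3.84% × (1 − 36%) = 2.4576%.
Subordinated notes: weight = 7859/23420.841 = 0.3356; after-tax cost = 6.8% × (1 − 36%) = 4.3520%.
WACC = 0.3885 × 5.7950% + 0.0277 × 8.5829% + 0.2482 × 2.4576% + 0.3356 × 4.3520% = 4.5597%.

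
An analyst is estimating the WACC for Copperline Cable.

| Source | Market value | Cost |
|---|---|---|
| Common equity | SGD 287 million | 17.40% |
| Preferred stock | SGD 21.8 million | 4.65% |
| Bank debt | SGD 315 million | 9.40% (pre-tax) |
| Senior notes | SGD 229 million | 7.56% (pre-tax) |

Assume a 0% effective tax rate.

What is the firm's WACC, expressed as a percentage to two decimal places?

11.48%

Total capital V = 287 + 21.8 + 315 + 229 = 852.8.
Equity: weight = 287/852.8 = 0.3365; cost = 17.4%.
Preferred: weight = 21.8/852.8 = 0.0256; cost = 4.65%.
Bank debt: weight = 315/852.8 = 0.3694; after-tax cost = 9.4% × (1 − 0%) = 9.4000%.
Senior notes: weight = 229/852.8 = 0.2685; after-tax cost = 7.56% × (1 − 0%) = 7.5600%.
WACC = 0.3365 × 17.4000% + 0.0256 × 4.6500% + 0.3694 × 9.4000% + 0.2685 × 7.5600% = 11.4768%.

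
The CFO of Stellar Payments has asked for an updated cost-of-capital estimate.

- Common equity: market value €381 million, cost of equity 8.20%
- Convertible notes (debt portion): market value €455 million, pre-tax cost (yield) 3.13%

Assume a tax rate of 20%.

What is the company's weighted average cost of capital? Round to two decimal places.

5.10%

Total capital V = 381 + 455 = 836.
Equity: weight = 381/836 = 0.4557; cost = 8.2%.
Convertible notes (debt portion): weight = 455/836 = 0.5443; after-tax cost = 3.13% × (1 − 20%) = 2.5040%.
WACC = 0.4557 × 8.2000% + 0.5443 × 2.5040% = 5.0999%.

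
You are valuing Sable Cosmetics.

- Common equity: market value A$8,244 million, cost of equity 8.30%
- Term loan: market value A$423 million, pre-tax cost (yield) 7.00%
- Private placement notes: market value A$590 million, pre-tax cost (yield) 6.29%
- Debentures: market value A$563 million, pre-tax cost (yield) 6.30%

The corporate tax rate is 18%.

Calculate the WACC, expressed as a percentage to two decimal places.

7.82%

Total capital V = 8244 + 423 + 590 + 563 = 9820.
Equity: weight = 8244/9820 = 0.8395; cost = 8.3%.
Term loan: weight = 423/9820 = 0.0431; after-tax cost = 7% × (1 − 18%) = 5.7400%.
Private placement notes: weight = 590/9820 = 0.0601; after-tax cost = 6.29% × (1 − 18%) = 5.1578%.
Debentures: weight = 563/9820 = 0.0573; after-tax cost = 6.3% × (1 − 18%) = 5.1660%.
WACC = 0.8395 × 8.3000% + 0.0431 × 5.7400% + 0.0601 × 5.1578% + 0.0573 × 5.1660% = 7.8213%.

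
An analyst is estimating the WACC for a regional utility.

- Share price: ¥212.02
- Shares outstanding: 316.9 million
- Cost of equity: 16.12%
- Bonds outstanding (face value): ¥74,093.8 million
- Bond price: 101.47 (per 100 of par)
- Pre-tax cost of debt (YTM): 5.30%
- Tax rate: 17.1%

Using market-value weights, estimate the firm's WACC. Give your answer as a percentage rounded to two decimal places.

9.93%

Market value of equity E = 212.02 × 316.9m = 67189.138m. Market value of debt D = 74093.8m × 101.47/100 = 75182.97886m.
Total capital V = 67189.138 + 75182.97886 = 142372.11686.
Equity: weight = 67189.138/142372.11686 = 0.4719; cost = 16.12%.
Bonds outstanding: weight = 75182.97886/142372.11686 = 0.5281; after-tax cost = 5.3% × (1 − 17.1%) = 4.3937%.
WACC = 0.4719 × 16.1200% + 0.5281 × 4.3937% = 9.9276%.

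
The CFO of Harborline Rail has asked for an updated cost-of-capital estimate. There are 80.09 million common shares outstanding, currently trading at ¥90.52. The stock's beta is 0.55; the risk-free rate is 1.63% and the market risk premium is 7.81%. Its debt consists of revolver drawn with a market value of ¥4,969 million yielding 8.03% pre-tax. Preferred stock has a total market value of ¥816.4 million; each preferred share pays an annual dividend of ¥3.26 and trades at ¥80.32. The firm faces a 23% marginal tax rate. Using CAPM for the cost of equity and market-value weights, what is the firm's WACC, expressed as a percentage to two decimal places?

5.91%

Cost of equity via CAPM: Re = 1.63% + 0.55 × 7.81% = 5.9255%.
Cost of preferred: Rp = 3.26 / 80.32 = 4.0588%.
Market value of equity E = 90.52 × 80.09m = 7249.7468m.
Total capital V = 7249.7468 + 816.4 + 4969 = 13035.1468.
Equity: weight = 7249.7468/13035.1468 = 0.5562; cost = 5.9255%.
Preferred: weight = 816.4/13035.1468 = 0.0626; cost = 4.0588%.
Revolver drawn: weight = 4969/13035.1468 = 0.3812; after-tax cost = 8.03% × (1 − 23%) = 6.1831%.
WACC = 0.5562 × 5.9255% + 0.0626 × 4.0588% + 0.3812 × 6.1831% = 5.9068%.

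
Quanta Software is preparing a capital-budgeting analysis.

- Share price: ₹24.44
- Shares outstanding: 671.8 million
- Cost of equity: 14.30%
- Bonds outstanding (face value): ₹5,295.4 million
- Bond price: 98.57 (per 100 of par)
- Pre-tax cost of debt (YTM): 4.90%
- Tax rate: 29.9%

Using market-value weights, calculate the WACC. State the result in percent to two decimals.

11.68%

Market value of equity E = 24.44 × 671.8m = 16418.792m. Market value of debt D = 5295.4m × 98.57/100 = 5219.67578m.
Total capital V = 16418.792 + 5219.67578 = 21638.46778.
Equity: weight = 16418.792/21638.46778 = 0.7588; cost = 14.3%.
Bonds outstanding: weight = 5219.67578/21638.46778 = 0.2412; after-tax cost = 4.9% × (1 − 29.9%) = 3.4349%.
WACC = 0.7588 × 14.3000% + 0.2412 × 3.4349% = 11.6791%.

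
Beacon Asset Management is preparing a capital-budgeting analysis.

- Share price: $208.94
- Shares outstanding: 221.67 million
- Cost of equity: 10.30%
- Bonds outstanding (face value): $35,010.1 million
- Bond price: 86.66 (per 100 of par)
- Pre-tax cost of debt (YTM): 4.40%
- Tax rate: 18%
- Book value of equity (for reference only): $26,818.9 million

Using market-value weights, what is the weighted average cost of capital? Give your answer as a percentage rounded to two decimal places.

Market value of equity E = 208.94 × 221.67m = 46315.7298m. Market value of debt D = 35010.1m × 86.66/100 = 30339.75266m.
Total capital V = 46315.7298 + 30339.75266 = 76655.48246.
Equity: weight = 46315.7298/76655.48246 = 0.6042; cost = 10.3%.
Bonds outstanding: weight = 30339.75266/76655.48246 = 0.3958; after-tax cost = 4.4% × (1 − 18%) = 3.6080%.
WACC = 0.6042 × 10.3000% + 0.3958 × 3.6080% = 7.6513%.

7.65%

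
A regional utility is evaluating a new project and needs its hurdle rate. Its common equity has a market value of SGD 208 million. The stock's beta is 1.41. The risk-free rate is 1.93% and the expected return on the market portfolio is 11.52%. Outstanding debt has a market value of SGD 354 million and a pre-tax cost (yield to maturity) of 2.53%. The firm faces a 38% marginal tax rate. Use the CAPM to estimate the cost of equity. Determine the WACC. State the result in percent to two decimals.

Market risk premium = 11.52% − 1.93% = 9.59%.
Cost of equity via CAPM: Re = 1.93% + 1.41 × 9.59% = 15.4519%.
Total capital V = 208 + 354 = 562.
Equity: weight = 208/562 = 0.3701; cost = 15.4519%.
Debt: weight = 354/562 = 0.6299; after-tax cost = 2.53% × (1 − 38%) = 1.5686%.
WACC = 0.3701 × 15.4519% + 0.6299 × 1.5686% = 6.7069%.

6.71%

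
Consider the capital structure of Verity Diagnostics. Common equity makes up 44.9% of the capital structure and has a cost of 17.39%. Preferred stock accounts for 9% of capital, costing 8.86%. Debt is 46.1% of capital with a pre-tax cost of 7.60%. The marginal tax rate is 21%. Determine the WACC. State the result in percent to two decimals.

11.37%

After-tax cost of debt = 7.6% × (1 − 21%) = 6.0040%.
WACC = 0.449 × 17.3900% + 0.090 × 8.8600% + 0.461 × 6.0040% = 11.3734%.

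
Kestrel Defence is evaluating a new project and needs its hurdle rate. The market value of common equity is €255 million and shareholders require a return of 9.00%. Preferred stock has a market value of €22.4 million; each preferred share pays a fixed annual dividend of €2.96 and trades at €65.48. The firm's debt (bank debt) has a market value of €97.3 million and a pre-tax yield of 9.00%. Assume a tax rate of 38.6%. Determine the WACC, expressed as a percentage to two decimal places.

7.83%

Cost of preferred: Rp = 2.96 / 65.48 = 4.5205%.
Total capital V = 255 + 22.4 + 97.3 = 374.7.
Equity: weight = 255/374.7 = 0.6805; cost = 9%.
Preferred: weight = 22.4/374.7 = 0.0598; cost = 4.5205%.
Bank debt: weight = 97.3/374.7 = 0.2597; after-tax cost = 9% × (1 − 38.6%) = 5.5260%.
WACC = 0.6805 × 9.0000% + 0.0598 × 4.5205% + 0.2597 × 5.5260% = 7.8301%.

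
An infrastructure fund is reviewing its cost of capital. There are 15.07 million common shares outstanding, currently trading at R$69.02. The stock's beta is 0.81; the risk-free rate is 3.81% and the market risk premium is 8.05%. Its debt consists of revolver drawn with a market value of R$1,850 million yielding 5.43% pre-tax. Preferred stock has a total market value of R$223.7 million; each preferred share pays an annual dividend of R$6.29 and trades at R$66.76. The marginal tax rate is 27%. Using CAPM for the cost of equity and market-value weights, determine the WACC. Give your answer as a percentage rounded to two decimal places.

Cost of equity via CAPM: Re = 3.81% + 0.81 × 8.05% = 10.3305%.
Cost of preferred: Rp = 6.29 / 66.76 = 9.4218%.
Market value of equity E = 69.02 × 15.07m = 1040.1314m.
Total capital V = 1040.1314 + 223.7 + 1850 = 3113.8314.
Equity: weight = 1040.1314/3113.8314 = 0.3340; cost = 10.3305%.
Preferred: weight = 223.7/3113.8314 = 0.0718; cost = 9.4218%.
Revolver drawn: weight = 1850/3113.8314 = 0.5941; after-tax cost = 5.43% × (1 − 27%) = 3.9639%.
WACC = 0.3340 × 10.3305% + 0.0718 × 9.4218% + 0.5941 × 3.9639% = 6.4827%.

6.48%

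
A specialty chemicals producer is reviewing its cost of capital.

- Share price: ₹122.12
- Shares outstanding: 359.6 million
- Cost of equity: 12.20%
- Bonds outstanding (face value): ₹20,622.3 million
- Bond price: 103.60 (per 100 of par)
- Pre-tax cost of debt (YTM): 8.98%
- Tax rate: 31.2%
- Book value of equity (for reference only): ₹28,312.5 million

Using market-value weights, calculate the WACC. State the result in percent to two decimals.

10.23%

Market value of equity E = 122.12 × 359.6m = 43914.352m. Market value of debt D = 20622.3m × 103.6/100 = 21364.7028m.
Total capital V = 43914.352 + 21364.7028 = 65279.0548.
Equity: weight = 43914.352/65279.0548 = 0.6727; cost = 12.2%.
Bonds outstanding: weight = 21364.7028/65279.0548 = 0.3273; after-tax cost = 8.98% × (1 − 31.2%) = 6.1782%.
WACC = 0.6727 × 12.2000% + 0.3273 × 6.1782% = 10.2292%.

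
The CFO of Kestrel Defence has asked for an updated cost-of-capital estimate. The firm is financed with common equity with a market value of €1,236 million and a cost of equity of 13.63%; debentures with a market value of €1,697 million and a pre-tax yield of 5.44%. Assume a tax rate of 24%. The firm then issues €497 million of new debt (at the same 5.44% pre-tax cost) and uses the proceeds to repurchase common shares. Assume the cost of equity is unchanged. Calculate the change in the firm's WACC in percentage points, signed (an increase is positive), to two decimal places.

-1.61 pp

Current WACC:
Total capital V = 1236 + 1697 = 2933.
Equity: weight = 1236/2933 = 0.4214; cost = 13.63%.
Debentures: weight = 1697/2933 = 0.5786; after-tax cost = 5.44% × (1 − 24%) = 4.1344%.
WACC = 0.4214 × 13.6300% + 0.5786 × 4.1344% = 8.1360%.
After the change:
Total capital V = 739 + 2194 = 2933.
Equity: weight = 739/2933 = 0.2520; cost = 13.63%.
Debentures: weight = 2194/2933 = 0.7480; after-tax cost = 5.44% × (1 − 24%) = 4.1344%.
WACC = 0.2520 × 13.6300% + 0.7480 × 4.1344% = 6.5269%.
Change in WACC = 6.5269% − 8.1360% = -1.6090 pp.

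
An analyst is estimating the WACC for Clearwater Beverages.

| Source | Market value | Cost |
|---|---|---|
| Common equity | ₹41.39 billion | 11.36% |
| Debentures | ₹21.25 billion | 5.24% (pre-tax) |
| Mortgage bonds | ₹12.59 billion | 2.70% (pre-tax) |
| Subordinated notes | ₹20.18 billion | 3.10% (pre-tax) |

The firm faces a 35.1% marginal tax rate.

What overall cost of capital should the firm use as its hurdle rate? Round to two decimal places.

Total capital V = 41.39 + 21.25 + 12.59 + 20.18 = 95.41.
Equity: weight = 41.39/95.41 = 0.4338; cost = 11.36%.
Debentures: weight = 21.25/95.41 = 0.2227; after-tax cost = 5.24% × (1 − 35.1%) = 3.4008%.
Mortgage bonds: weight = 12.59/95.41 = 0.1320; after-tax cost = 2.7% × (1 − 35.1%) = 1.7523%.
Subordinated notes: weight = 20.18/95.41 = 0.2115; after-tax cost = 3.1% × (1 − 35.1%) = 2.0119%.
WACC = 0.4338 × 11.3600% + 0.2227 × 3.4008% + 0.1320 × 1.7523% + 0.2115 × 2.0119% = 6.3423%.

6.34%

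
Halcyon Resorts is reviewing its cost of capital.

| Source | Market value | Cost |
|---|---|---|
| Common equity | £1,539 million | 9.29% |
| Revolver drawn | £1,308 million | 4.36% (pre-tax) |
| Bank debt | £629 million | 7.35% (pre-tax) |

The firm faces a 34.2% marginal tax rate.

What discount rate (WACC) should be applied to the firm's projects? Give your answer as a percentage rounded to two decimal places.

Total capital V = 1539 + 1308 + 629 = 3476.
Equity: weight = 1539/3476 = 0.4428; cost = 9.29%.
Revolver drawn: weight = 1308/3476 = 0.3763; after-tax cost = 4.36% × (1 − 34.2%) = 2.8689%.
Bank debt: weight = 629/3476 = 0.1810; after-tax cost = 7.35% × (1 − 34.2%) = 4.8363%.
WACC = 0.4428 × 9.2900% + 0.3763 × 2.8689% + 0.1810 × 4.8363% = 6.0678%.

6.07%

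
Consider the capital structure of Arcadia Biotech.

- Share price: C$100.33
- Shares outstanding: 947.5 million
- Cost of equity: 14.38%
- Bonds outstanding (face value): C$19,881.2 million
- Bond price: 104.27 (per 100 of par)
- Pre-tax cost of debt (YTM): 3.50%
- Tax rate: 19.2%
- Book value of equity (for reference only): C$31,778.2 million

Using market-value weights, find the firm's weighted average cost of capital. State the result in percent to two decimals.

Market value of equity E = 100.33 × 947.5m = 95062.675m. Market value of debt D = 19881.2m × 104.27/100 = 20730.12724m.
Total capital V = 95062.675 + 20730.12724 = 115792.80224.
Equity: weight = 95062.675/115792.80224 = 0.8210; cost = 14.38%.
Bonds outstanding: weight = 20730.12724/115792.80224 = 0.1790; after-tax cost = 3.5% × (1 − 19.2%) = 2.8280%.
WACC = 0.8210 × 14.3800% + 0.1790 × 2.8280% = 12.3119%.

12.31%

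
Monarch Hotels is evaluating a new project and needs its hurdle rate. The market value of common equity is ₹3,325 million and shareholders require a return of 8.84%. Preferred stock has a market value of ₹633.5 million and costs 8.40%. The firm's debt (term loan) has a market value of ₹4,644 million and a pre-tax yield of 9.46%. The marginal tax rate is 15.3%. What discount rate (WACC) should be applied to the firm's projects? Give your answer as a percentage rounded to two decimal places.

8.36%

Total capital V = 3325 + 633.5 + 4644 = 8602.5.
Equity: weight = 3325/8602.5 = 0.3865; cost = 8.84%.
Preferred: weight = 633.5/8602.5 = 0.0736; cost = 8.4%.
Term loan: weight = 4644/8602.5 = 0.5398; after-tax cost = 9.46% × (1 − 15.3%) = 8.0126%.
WACC = 0.3865 × 8.8400% + 0.0736 × 8.4000% + 0.5398 × 8.0126% = 8.3609%.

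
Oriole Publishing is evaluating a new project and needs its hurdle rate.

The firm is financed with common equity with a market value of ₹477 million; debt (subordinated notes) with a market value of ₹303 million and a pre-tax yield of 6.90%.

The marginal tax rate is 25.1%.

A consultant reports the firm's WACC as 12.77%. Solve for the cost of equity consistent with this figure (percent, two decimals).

17.60%

Total capital V = 477 + 303 = 780.
Equity weight = 477/780 = 0.6115.
Subordinated notes weight = 303/780 = 0.3885.
Debt contribution = 0.3885 × 6.9% × (1 − 25.1%) = 2.0076%.
Required equity contribution = 12.77% − 2.0076% = 10.7624%.
Re = 10.7624% / 0.6115 = 17.5989%.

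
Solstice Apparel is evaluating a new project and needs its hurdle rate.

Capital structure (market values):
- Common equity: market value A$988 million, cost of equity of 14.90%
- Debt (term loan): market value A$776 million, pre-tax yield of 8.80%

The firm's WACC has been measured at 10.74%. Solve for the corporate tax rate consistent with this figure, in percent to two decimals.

38.14%

Total capital V = 988 + 776 = 1764.
Equity weight = 988/1764 = 0.5601.
Term loan weight = 776/1764 = 0.4399.
Equity contribution = 0.5601 × 14.9% = 8.3454%.
Debt contribution must be 10.74% − 8.3454% = 2.3946%.
0.4399 × 8.8% × (1 − T) = 2.3946%  ⇒  (1 − T) = 0.6186.
T = 38.1420%.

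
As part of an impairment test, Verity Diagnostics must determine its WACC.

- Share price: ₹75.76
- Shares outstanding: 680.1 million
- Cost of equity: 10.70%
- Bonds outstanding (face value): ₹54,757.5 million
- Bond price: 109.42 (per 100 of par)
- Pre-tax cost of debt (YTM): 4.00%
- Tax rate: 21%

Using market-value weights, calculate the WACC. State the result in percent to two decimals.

6.65%

Market value of equity E = 75.76 × 680.1m = 51524.376m. Market value of debt D = 54757.5m × 109.42/100 = 59915.6565m.
Total capital V = 51524.376 + 59915.6565 = 111440.0325.
Equity: weight = 51524.376/111440.0325 = 0.4624; cost = 10.7%.
Bonds outstanding: weight = 59915.6565/111440.0325 = 0.5376; after-tax cost = 4% × (1 − 21%) = 3.1600%.
WACC = 0.4624 × 10.7000% + 0.5376 × 3.1600% = 6.6461%.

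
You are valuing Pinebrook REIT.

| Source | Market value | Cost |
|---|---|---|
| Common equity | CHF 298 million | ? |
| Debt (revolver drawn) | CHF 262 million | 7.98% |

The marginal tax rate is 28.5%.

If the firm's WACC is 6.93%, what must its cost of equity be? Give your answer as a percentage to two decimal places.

Total capital V = 298 + 262 = 560.
Equity weight = 298/560 = 0.5321.
Revolver drawn weight = 262/560 = 0.4679.
Debt contribution = 0.4679 × 7.98% × (1 − 28.5%) = 2.6695%.
Required equity contribution = 6.93% − 2.6695% = 4.2605%.
Re = 4.2605% / 0.5321 = 8.0064%.

8.01%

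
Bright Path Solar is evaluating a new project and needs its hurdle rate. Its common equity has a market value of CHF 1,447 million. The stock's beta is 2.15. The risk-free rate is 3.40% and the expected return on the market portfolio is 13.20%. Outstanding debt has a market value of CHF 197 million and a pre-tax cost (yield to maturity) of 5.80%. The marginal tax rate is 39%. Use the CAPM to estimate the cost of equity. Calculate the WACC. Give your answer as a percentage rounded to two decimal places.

Market risk premium = 13.2% − 3.4% = 9.8%.
Cost of equity via CAPM: Re = 3.4% + 2.15 × 9.8% = 24.4700%.
Total capital V = 1447 + 197 = 1644.
Equity: weight = 1447/1644 = 0.8802; cost = 24.47%.
Debt: weight = 197/1644 = 0.1198; after-tax cost = 5.8% × (1 − 39%) = 3.5380%.
WACC = 0.8802 × 24.4700% + 0.1198 × 3.5380% = 21.9617%.

21.96%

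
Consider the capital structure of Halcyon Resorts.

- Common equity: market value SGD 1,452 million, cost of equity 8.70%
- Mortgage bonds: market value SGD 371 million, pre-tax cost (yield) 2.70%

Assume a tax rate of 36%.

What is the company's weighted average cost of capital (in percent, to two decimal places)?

Total capital V = 1452 + 371 = 1823.
Equity: weight = 1452/1823 = 0.7965; cost = 8.7%.
Mortgage bonds: weight = 371/1823 = 0.2035; after-tax cost = 2.7% × (1 − 36%) = 1.7280%.
WACC = 0.7965 × 8.7000% + 0.2035 × 1.7280% = 7.2811%.

7.28%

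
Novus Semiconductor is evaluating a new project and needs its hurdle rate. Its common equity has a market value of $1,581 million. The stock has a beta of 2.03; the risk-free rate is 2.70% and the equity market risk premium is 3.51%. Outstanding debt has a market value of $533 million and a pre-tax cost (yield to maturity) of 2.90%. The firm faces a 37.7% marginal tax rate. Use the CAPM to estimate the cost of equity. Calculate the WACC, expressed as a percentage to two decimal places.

Cost of equity via CAPM: Re = 2.7% + 2.03 × 3.51% = 9.8253%.
Total capital V = 1581 + 533 = 2114.
Equity: weight = 1581/2114 = 0.7479; cost = 9.8253%.
Debt: weight = 533/2114 = 0.2521; after-tax cost = 2.9% × (1 − 37.7%) = 1.8067%.
WACC = 0.7479 × 9.8253% + 0.2521 × 1.8067% = 7.8036%.

7.80%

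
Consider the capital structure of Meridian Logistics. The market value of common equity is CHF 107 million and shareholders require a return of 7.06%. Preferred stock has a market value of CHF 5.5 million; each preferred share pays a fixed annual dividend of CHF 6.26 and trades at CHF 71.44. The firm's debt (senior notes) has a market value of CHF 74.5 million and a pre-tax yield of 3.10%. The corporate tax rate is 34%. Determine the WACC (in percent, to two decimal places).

5.11%

Cost of preferred: Rp = 6.26 / 71.44 = 8.7626%.
Total capital V = 107 + 5.5 + 74.5 = 187.
Equity: weight = 107/187 = 0.5722; cost = 7.06%.
Preferred: weight = 5.5/187 = 0.0294; cost = 8.7626%.
Senior notes: weight = 74.5/187 = 0.3984; after-tax cost = 3.1% × (1 − 34%) = 2.0460%.
WACC = 0.5722 × 7.0600% + 0.0294 × 8.7626% + 0.3984 × 2.0460% = 5.1125%.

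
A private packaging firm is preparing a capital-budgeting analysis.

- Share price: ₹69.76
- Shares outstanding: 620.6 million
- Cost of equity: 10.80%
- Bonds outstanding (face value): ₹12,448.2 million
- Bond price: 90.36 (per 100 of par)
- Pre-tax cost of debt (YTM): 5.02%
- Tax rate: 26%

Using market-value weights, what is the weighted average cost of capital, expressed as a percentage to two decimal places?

9.34%

Market value of equity E = 69.76 × 620.6m = 43293.056m. Market value of debt D = 12448.2m × 90.36/100 = 11248.19352m.
Total capital V = 43293.056 + 11248.19352 = 54541.24952.
Equity: weight = 43293.056/54541.24952 = 0.7938; cost = 10.8%.
Bonds outstanding: weight = 11248.19352/54541.24952 = 0.2062; after-tax cost = 5.02% × (1 − 26%) = 3.7148%.
WACC = 0.7938 × 10.8000% + 0.2062 × 3.7148% = 9.3388%.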